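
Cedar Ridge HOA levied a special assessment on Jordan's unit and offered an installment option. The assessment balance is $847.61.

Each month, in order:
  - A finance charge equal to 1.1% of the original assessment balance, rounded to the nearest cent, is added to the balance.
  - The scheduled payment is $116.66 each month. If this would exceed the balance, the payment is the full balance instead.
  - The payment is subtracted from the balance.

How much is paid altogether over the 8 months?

$922.17

Month 1: $847.61 +$9.32 interest = $856.93; pay $116.66 → $740.27
Month 2: $740.27 +$9.32 interest = $749.59; pay $116.66 → $632.93
Month 3: $632.93 +$9.32 interest = $642.25; pay $116.66 → $525.59
Month 4: $525.59 +$9.32 interest = $534.91; pay $116.66 → $418.25
Month 5: $418.25 +$9.32 interest = $427.57; pay $116.66 → $310.91
Month 6: $310.91 +$9.32 interest = $320.23; pay $116.66 → $203.57
Month 7: $203.57 +$9.32 interest = $212.89; pay $116.66 → $96.23
Month 8: $96.23 +$9.32 interest = $105.55; pay $105.55 → $0.00
Total paid: $922.17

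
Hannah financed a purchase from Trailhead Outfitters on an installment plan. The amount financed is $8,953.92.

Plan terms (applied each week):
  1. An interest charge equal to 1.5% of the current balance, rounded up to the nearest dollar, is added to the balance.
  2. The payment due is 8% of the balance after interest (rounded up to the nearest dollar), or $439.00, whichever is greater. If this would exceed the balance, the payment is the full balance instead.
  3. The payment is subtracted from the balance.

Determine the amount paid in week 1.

Week 1: opening $8,953.92; interest $135.00 → $9,088.92; payment $728.00; balance $8,360.92

$728.00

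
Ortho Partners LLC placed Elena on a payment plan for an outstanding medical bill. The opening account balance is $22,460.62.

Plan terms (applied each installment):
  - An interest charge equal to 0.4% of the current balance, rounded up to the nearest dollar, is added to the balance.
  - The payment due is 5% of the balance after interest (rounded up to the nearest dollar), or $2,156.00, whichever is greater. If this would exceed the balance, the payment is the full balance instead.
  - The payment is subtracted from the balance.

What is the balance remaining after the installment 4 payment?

# | Opening | Interest | Payment | End bal
1 | $22,460.62 | $90.00 | $2,156.00 | $20,394.62
2 | $20,394.62 | $82.00 | $2,156.00 | $18,320.62
3 | $18,320.62 | $74.00 | $2,156.00 | $16,238.62
4 | $16,238.62 | $65.00 | $2,156.00 | $14,147.62

$14,147.62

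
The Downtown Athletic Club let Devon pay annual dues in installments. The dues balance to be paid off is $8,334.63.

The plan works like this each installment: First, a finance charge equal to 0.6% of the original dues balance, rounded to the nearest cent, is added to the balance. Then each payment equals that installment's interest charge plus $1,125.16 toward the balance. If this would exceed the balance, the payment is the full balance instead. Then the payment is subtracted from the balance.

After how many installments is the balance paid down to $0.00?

Installment 1: opening $8,334.63; interest $50.01 → $8,384.64; payment $1,175.17; balance $7,209.47
Installment 2: opening $7,209.47; interest $50.01 → $7,259.48; payment $1,175.17; balance $6,084.31
Installment 3: opening $6,084.31; interest $50.01 → $6,134.32; payment $1,175.17; balance $4,959.15
Installment 4: opening $4,959.15; interest $50.01 → $5,009.16; payment $1,175.17; balance $3,833.99
Installment 5: opening $3,833.99; interest $50.01 → $3,884.00; payment $1,175.17; balance $2,708.83
Installment 6: opening $2,708.83; interest $50.01 → $2,758.84; payment $1,175.17; balance $1,583.67
Installment 7: opening $1,583.67; interest $50.01 → $1,633.68; payment $1,175.17; balance $458.51
Installment 8: opening $458.51; interest $50.01 → $508.52; payment $508.52; balance $0.00
Balance reaches $0.00 in installment 8.

8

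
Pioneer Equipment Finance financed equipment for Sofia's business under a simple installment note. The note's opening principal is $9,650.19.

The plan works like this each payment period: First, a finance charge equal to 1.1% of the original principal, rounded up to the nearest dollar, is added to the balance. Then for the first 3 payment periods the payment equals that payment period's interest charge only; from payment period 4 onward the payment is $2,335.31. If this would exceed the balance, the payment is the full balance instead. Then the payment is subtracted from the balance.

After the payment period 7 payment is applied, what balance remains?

$736.95

Payment period 1: opening $9,650.19; interest $107.00 → $9,757.19; payment $107.00; balance $9,650.19
Payment period 2: opening $9,650.19; interest $107.00 → $9,757.19; payment $107.00; balance $9,650.19
Payment period 3: opening $9,650.19; interest $107.00 → $9,757.19; payment $107.00; balance $9,650.19
Payment period 4: opening $9,650.19; interest $107.00 → $9,757.19; payment $2,335.31; balance $7,421.88
Payment period 5: opening $7,421.88; interest $107.00 → $7,528.88; payment $2,335.31; balance $5,193.57
Payment period 6: opening $5,193.57; interest $107.00 → $5,300.57; payment $2,335.31; balance $2,965.26
Payment period 7: opening $2,965.26; interest $107.00 → $3,072.26; payment $2,335.31; balance $736.95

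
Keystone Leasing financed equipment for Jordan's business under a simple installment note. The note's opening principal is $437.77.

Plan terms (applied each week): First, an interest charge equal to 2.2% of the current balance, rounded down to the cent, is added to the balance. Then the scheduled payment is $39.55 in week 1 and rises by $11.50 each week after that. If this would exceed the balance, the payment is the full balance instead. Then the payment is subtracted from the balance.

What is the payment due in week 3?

Week 1: $437.77 +$9.63 interest = $447.40; pay $39.55 → $407.85
Week 2: $407.85 +$8.97 interest = $416.82; pay $51.05 → $365.77
Week 3: $365.77 +$8.04 interest = $373.81; pay $62.55 → $311.26

$62.55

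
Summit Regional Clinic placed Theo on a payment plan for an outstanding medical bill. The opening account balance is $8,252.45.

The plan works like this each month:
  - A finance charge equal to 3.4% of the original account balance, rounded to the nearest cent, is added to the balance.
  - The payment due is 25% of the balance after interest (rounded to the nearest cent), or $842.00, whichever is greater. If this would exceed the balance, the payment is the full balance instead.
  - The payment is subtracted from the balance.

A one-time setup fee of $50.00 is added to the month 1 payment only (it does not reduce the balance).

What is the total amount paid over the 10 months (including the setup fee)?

$11,108.25

# | Opening | Interest | Payment | Fee | End bal
1 | $8,252.45 | $280.58 | $2,133.26 | $50.00 | $6,399.77
2 | $6,399.77 | $280.58 | $1,670.09 | — | $5,010.26
3 | $5,010.26 | $280.58 | $1,322.71 | — | $3,968.13
4 | $3,968.13 | $280.58 | $1,062.18 | — | $3,186.53
5 | $3,186.53 | $280.58 | $866.78 | — | $2,600.33
6 | $2,600.33 | $280.58 | $842.00 | — | $2,038.91
7 | $2,038.91 | $280.58 | $842.00 | — | $1,477.49
8 | $1,477.49 | $280.58 | $842.00 | — | $916.07
9 | $916.07 | $280.58 | $842.00 | — | $354.65
10 | $354.65 | $280.58 | $635.23 | — | $0.00
Total paid: $11,108.25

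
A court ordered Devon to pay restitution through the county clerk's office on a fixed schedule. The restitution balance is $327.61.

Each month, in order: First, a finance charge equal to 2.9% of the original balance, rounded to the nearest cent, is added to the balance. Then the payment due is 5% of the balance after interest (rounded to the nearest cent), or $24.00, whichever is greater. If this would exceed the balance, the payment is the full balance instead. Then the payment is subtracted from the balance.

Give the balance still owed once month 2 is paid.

$298.61

# | Opening | Interest | Payment | End bal
1 | $327.61 | $9.50 | $24.00 | $313.11
2 | $313.11 | $9.50 | $24.00 | $298.61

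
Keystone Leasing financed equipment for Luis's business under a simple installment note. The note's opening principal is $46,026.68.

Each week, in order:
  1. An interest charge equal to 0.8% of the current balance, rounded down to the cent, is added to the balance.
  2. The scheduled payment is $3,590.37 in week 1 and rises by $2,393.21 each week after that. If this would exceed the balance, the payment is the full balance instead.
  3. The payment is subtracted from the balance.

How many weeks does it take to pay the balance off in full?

Week 1: $46,026.68 +$368.21 interest = $46,394.89; pay $3,590.37 → $42,804.52
Week 2: $42,804.52 +$342.43 interest = $43,146.95; pay $5,983.58 → $37,163.37
Week 3: $37,163.37 +$297.30 interest = $37,460.67; pay $8,376.79 → $29,083.88
Week 4: $29,083.88 +$232.67 interest = $29,316.55; pay $10,770.00 → $18,546.55
Week 5: $18,546.55 +$148.37 interest = $18,694.92; pay $13,163.21 → $5,531.71
Week 6: $5,531.71 +$44.25 interest = $5,575.96; pay $5,575.96 → $0.00
Balance reaches $0.00 in week 6.

6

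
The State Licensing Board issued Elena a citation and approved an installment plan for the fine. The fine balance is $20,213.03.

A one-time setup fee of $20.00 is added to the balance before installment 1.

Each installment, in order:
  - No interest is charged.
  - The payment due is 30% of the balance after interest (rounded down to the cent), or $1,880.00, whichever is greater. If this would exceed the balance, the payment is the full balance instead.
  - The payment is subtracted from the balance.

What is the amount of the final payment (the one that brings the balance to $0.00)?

$1,097.96

Installment 1: $20,233.03 − $6,069.90 → $14,163.13
Installment 2: $14,163.13 − $4,248.93 → $9,914.20
Installment 3: $9,914.20 − $2,974.26 → $6,939.94
Installment 4: $6,939.94 − $2,081.98 → $4,857.96
Installment 5: $4,857.96 − $1,880.00 → $2,977.96
Installment 6: $2,977.96 − $1,880.00 → $1,097.96
Installment 7: $1,097.96 − $1,097.96 → $0.00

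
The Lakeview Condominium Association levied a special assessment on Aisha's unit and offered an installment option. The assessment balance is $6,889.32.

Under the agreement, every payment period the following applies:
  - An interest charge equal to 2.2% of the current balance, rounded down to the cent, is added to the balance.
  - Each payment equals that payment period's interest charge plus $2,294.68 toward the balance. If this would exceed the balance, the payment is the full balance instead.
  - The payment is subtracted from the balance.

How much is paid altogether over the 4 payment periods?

$7,192.66

# | Opening | Interest | Payment | End bal
1 | $6,889.32 | $151.56 | $2,446.24 | $4,594.64
2 | $4,594.64 | $101.08 | $2,395.76 | $2,299.96
3 | $2,299.96 | $50.59 | $2,345.27 | $5.28
4 | $5.28 | $0.11 | $5.39 | $0.00
Total paid: $7,192.66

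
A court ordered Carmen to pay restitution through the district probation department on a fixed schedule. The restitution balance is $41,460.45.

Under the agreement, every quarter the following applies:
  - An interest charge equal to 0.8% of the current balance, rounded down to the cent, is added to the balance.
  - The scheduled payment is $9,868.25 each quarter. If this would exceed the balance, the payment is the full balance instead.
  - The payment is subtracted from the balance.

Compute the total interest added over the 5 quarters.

$889.35

Quarter 1: opening $41,460.45; interest $331.68 → $41,792.13; payment $9,868.25; balance $31,923.88
Quarter 2: opening $31,923.88; interest $255.39 → $32,179.27; payment $9,868.25; balance $22,311.02
Quarter 3: opening $22,311.02; interest $178.48 → $22,489.50; payment $9,868.25; balance $12,621.25
Quarter 4: opening $12,621.25; interest $100.97 → $12,722.22; payment $9,868.25; balance $2,853.97
Quarter 5: opening $2,853.97; interest $22.83 → $2,876.80; payment $2,876.80; balance $0.00
Total interest: $331.68 + $255.39 + $178.48 + $100.97 + $22.83 = $889.35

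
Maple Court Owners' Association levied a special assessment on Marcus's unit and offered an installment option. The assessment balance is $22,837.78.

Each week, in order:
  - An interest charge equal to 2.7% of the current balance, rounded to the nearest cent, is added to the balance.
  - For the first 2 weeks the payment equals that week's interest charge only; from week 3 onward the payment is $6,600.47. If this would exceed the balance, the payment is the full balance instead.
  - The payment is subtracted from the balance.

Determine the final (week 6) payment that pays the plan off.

$4,515.90

Week 1: $22,837.78 +$616.62 interest = $23,454.40; pay $616.62 → $22,837.78
Week 2: $22,837.78 +$616.62 interest = $23,454.40; pay $616.62 → $22,837.78
Week 3: $22,837.78 +$616.62 interest = $23,454.40; pay $6,600.47 → $16,853.93
Week 4: $16,853.93 +$455.06 interest = $17,308.99; pay $6,600.47 → $10,708.52
Week 5: $10,708.52 +$289.13 interest = $10,997.65; pay $6,600.47 → $4,397.18
Week 6: $4,397.18 +$118.72 interest = $4,515.90; pay $4,515.90 → $0.00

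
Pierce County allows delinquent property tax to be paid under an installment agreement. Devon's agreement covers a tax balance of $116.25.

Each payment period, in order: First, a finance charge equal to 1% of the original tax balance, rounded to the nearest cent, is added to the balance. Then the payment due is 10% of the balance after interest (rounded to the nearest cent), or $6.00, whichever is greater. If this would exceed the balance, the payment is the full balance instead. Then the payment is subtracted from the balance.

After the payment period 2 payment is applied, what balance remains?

Payment period 1: opening $116.25; interest $1.16 → $117.41; payment $11.74; balance $105.67
Payment period 2: opening $105.67; interest $1.16 → $106.83; payment $10.68; balance $96.15

$96.15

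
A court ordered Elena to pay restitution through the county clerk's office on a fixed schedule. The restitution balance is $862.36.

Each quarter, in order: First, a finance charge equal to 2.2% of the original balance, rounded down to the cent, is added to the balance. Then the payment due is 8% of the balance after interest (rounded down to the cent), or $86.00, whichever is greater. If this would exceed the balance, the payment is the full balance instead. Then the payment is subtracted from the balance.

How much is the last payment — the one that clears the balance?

$76.97

Quarter 1: $862.36 +$18.97 interest = $881.33; pay $86.00 → $795.33
Quarter 2: $795.33 +$18.97 interest = $814.30; pay $86.00 → $728.30
Quarter 3: $728.30 +$18.97 interest = $747.27; pay $86.00 → $661.27
Quarter 4: $661.27 +$18.97 interest = $680.24; pay $86.00 → $594.24
Quarter 5: $594.24 +$18.97 interest = $613.21; pay $86.00 → $527.21
Quarter 6: $527.21 +$18.97 interest = $546.18; pay $86.00 → $460.18
Quarter 7: $460.18 +$18.97 interest = $479.15; pay $86.00 → $393.15
Quarter 8: $393.15 +$18.97 interest = $412.12; pay $86.00 → $326.12
Quarter 9: $326.12 +$18.97 interest = $345.09; pay $86.00 → $259.09
Quarter 10: $259.09 +$18.97 interest = $278.06; pay $86.00 → $192.06
Quarter 11: $192.06 +$18.97 interest = $211.03; pay $86.00 → $125.03
Quarter 12: $125.03 +$18.97 interest = $144.00; pay $86.00 → $58.00
Quarter 13: $58.00 +$18.97 interest = $76.97; pay $76.97 → $0.00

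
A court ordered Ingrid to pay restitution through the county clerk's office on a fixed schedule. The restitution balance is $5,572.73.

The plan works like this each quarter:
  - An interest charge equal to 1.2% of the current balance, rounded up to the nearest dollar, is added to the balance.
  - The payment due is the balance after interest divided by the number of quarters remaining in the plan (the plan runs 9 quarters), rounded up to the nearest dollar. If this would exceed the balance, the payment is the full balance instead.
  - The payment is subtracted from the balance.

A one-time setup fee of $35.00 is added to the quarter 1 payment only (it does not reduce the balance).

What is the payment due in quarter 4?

Quarter 1: $5,572.73 +$67.00 interest = $5,639.73; pay $627.00 (+ $35.00 fee) → $5,012.73
Quarter 2: $5,012.73 +$61.00 interest = $5,073.73; pay $635.00 → $4,438.73
Quarter 3: $4,438.73 +$54.00 interest = $4,492.73; pay $642.00 → $3,850.73
Quarter 4: $3,850.73 +$47.00 interest = $3,897.73; pay $650.00 → $3,247.73

$650.00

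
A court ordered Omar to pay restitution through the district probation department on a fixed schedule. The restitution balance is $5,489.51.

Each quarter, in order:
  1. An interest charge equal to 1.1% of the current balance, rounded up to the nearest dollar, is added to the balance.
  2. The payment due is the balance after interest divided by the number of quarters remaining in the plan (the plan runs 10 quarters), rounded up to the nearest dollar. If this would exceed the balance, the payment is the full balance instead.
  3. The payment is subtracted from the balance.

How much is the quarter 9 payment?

$606.00

# | Opening | Interest | Payment | End bal
1 | $5,489.51 | $61.00 | $556.00 | $4,994.51
2 | $4,994.51 | $55.00 | $562.00 | $4,487.51
3 | $4,487.51 | $50.00 | $568.00 | $3,969.51
4 | $3,969.51 | $44.00 | $574.00 | $3,439.51
5 | $3,439.51 | $38.00 | $580.00 | $2,897.51
6 | $2,897.51 | $32.00 | $586.00 | $2,343.51
7 | $2,343.51 | $26.00 | $593.00 | $1,776.51
8 | $1,776.51 | $20.00 | $599.00 | $1,197.51
9 | $1,197.51 | $14.00 | $606.00 | $605.51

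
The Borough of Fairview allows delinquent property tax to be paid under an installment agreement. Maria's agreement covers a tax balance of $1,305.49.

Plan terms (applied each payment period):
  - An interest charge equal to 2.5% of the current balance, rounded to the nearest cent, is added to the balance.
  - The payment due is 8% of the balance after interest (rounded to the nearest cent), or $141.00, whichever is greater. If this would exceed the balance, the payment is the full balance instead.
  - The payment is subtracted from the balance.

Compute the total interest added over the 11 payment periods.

$198.27

# | Opening | Interest | Payment | End bal
1 | $1,305.49 | $32.64 | $141.00 | $1,197.13
2 | $1,197.13 | $29.93 | $141.00 | $1,086.06
3 | $1,086.06 | $27.15 | $141.00 | $972.21
4 | $972.21 | $24.31 | $141.00 | $855.52
5 | $855.52 | $21.39 | $141.00 | $735.91
6 | $735.91 | $18.40 | $141.00 | $613.31
7 | $613.31 | $15.33 | $141.00 | $487.64
8 | $487.64 | $12.19 | $141.00 | $358.83
9 | $358.83 | $8.97 | $141.00 | $226.80
10 | $226.80 | $5.67 | $141.00 | $91.47
11 | $91.47 | $2.29 | $93.76 | $0.00
Total interest: $32.64 + $29.93 + $27.15 + $24.31 + $21.39 + $18.40 + $15.33 + $12.19 + $8.97 + $5.67 + $2.29 = $198.27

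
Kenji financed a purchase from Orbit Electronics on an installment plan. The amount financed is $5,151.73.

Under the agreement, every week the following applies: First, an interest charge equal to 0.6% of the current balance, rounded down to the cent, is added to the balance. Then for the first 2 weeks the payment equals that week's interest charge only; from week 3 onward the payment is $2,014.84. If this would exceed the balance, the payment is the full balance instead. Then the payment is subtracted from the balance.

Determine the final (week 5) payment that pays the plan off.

# | Opening | Interest | Payment | End bal
1 | $5,151.73 | $30.91 | $30.91 | $5,151.73
2 | $5,151.73 | $30.91 | $30.91 | $5,151.73
3 | $5,151.73 | $30.91 | $2,014.84 | $3,167.80
4 | $3,167.80 | $19.00 | $2,014.84 | $1,171.96
5 | $1,171.96 | $7.03 | $1,178.99 | $0.00

$1,178.99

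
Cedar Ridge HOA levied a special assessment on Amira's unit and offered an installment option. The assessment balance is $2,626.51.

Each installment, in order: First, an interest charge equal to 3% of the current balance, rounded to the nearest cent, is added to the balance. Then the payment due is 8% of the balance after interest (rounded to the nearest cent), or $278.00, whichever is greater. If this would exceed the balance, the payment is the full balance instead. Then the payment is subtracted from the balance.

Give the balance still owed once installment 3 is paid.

$2,010.79

Installment 1: opening $2,626.51; interest $78.80 → $2,705.31; payment $278.00; balance $2,427.31
Installment 2: opening $2,427.31; interest $72.82 → $2,500.13; payment $278.00; balance $2,222.13
Installment 3: opening $2,222.13; interest $66.66 → $2,288.79; payment $278.00; balance $2,010.79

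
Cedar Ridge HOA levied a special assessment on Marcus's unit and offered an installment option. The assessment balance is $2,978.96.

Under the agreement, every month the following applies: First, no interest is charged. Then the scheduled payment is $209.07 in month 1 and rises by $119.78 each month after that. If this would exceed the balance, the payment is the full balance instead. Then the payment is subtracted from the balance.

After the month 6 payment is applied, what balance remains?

Month 1: $2,978.96 − $209.07 → $2,769.89
Month 2: $2,769.89 − $328.85 → $2,441.04
Month 3: $2,441.04 − $448.63 → $1,992.41
Month 4: $1,992.41 − $568.41 → $1,424.00
Month 5: $1,424.00 − $688.19 → $735.81
Month 6: $735.81 − $735.81 → $0.00

$0.00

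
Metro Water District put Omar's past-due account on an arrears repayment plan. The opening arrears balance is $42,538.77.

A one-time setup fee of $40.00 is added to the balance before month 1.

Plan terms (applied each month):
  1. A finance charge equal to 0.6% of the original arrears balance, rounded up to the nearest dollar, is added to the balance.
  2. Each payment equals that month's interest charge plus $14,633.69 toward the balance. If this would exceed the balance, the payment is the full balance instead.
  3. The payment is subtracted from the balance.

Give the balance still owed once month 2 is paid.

$13,311.39

Month 1: opening $42,578.77; interest $256.00 → $42,834.77; payment $14,889.69; balance $27,945.08
Month 2: opening $27,945.08; interest $256.00 → $28,201.08; payment $14,889.69; balance $13,311.39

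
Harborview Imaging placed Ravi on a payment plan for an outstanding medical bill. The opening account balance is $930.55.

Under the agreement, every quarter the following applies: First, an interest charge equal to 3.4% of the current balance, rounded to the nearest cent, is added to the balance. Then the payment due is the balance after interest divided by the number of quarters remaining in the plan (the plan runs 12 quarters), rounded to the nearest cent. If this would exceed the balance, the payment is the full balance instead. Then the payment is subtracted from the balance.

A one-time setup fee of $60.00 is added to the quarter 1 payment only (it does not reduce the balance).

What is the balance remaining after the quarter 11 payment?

Quarter 1: opening $930.55; interest $31.64 → $962.19; payment $80.18 (+ $60.00 fee); balance $882.01
Quarter 2: opening $882.01; interest $29.99 → $912.00; payment $82.91; balance $829.09
Quarter 3: opening $829.09; interest $28.19 → $857.28; payment $85.73; balance $771.55
Quarter 4: opening $771.55; interest $26.23 → $797.78; payment $88.64; balance $709.14
Quarter 5: opening $709.14; interest $24.11 → $733.25; payment $91.66; balance $641.59
Quarter 6: opening $641.59; interest $21.81 → $663.40; payment $94.77; balance $568.63
Quarter 7: opening $568.63; interest $19.33 → $587.96; payment $97.99; balance $489.97
Quarter 8: opening $489.97; interest $16.66 → $506.63; payment $101.33; balance $405.30
Quarter 9: opening $405.30; interest $13.78 → $419.08; payment $104.77; balance $314.31
Quarter 10: opening $314.31; interest $10.69 → $325.00; payment $108.33; balance $216.67
Quarter 11: opening $216.67; interest $7.37 → $224.04; payment $112.02; balance $112.02

$112.02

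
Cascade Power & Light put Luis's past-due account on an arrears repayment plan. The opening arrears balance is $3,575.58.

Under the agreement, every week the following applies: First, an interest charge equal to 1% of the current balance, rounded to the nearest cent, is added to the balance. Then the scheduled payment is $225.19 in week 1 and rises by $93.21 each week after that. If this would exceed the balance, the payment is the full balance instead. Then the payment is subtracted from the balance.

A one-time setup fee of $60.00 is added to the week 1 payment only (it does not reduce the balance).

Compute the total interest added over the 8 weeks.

$179.08

Week 1: $3,575.58 +$35.76 interest = $3,611.34; pay $225.19 (+ $60.00 fee) → $3,386.15
Week 2: $3,386.15 +$33.86 interest = $3,420.01; pay $318.40 → $3,101.61
Week 3: $3,101.61 +$31.02 interest = $3,132.63; pay $411.61 → $2,721.02
Week 4: $2,721.02 +$27.21 interest = $2,748.23; pay $504.82 → $2,243.41
Week 5: $2,243.41 +$22.43 interest = $2,265.84; pay $598.03 → $1,667.81
Week 6: $1,667.81 +$16.68 interest = $1,684.49; pay $691.24 → $993.25
Week 7: $993.25 +$9.93 interest = $1,003.18; pay $784.45 → $218.73
Week 8: $218.73 +$2.19 interest = $220.92; pay $220.92 → $0.00
Total interest: $35.76 + $33.86 + $31.02 + $27.21 + $22.43 + $16.68 + $9.93 + $2.19 = $179.08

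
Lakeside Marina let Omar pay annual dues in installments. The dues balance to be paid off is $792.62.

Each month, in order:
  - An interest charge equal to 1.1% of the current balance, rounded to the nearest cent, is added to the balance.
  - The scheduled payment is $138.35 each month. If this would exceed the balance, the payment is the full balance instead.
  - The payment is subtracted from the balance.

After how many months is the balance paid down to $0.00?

6

# | Opening | Interest | Payment | End bal
1 | $792.62 | $8.72 | $138.35 | $662.99
2 | $662.99 | $7.29 | $138.35 | $531.93
3 | $531.93 | $5.85 | $138.35 | $399.43
4 | $399.43 | $4.39 | $138.35 | $265.47
5 | $265.47 | $2.92 | $138.35 | $130.04
6 | $130.04 | $1.43 | $131.47 | $0.00
Balance reaches $0.00 in month 6.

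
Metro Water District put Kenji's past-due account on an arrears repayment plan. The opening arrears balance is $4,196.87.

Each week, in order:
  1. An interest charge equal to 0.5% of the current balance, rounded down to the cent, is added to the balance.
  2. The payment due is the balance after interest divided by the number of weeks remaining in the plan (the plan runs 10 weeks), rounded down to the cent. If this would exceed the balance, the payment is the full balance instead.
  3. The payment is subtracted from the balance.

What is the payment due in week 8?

$436.77

# | Opening | Interest | Payment | End bal
1 | $4,196.87 | $20.98 | $421.78 | $3,796.07
2 | $3,796.07 | $18.98 | $423.89 | $3,391.16
3 | $3,391.16 | $16.95 | $426.01 | $2,982.10
4 | $2,982.10 | $14.91 | $428.14 | $2,568.87
5 | $2,568.87 | $12.84 | $430.28 | $2,151.43
6 | $2,151.43 | $10.75 | $432.43 | $1,729.75
7 | $1,729.75 | $8.64 | $434.59 | $1,303.80
8 | $1,303.80 | $6.51 | $436.77 | $873.54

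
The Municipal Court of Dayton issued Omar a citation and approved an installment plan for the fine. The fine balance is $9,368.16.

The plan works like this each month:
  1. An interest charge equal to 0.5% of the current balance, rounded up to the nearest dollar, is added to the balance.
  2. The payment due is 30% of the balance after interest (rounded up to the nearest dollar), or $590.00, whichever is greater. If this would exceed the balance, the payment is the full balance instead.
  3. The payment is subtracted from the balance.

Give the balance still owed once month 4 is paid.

Month 1: $9,368.16 +$47.00 interest = $9,415.16; pay $2,825.00 → $6,590.16
Month 2: $6,590.16 +$33.00 interest = $6,623.16; pay $1,987.00 → $4,636.16
Month 3: $4,636.16 +$24.00 interest = $4,660.16; pay $1,399.00 → $3,261.16
Month 4: $3,261.16 +$17.00 interest = $3,278.16; pay $984.00 → $2,294.16

$2,294.16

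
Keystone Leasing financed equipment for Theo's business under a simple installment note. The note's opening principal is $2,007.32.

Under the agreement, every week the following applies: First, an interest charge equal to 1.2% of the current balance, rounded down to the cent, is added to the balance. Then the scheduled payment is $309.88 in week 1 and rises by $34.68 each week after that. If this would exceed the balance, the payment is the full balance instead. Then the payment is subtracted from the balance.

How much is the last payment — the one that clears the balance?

# | Opening | Interest | Payment | End bal
1 | $2,007.32 | $24.08 | $309.88 | $1,721.52
2 | $1,721.52 | $20.65 | $344.56 | $1,397.61
3 | $1,397.61 | $16.77 | $379.24 | $1,035.14
4 | $1,035.14 | $12.42 | $413.92 | $633.64
5 | $633.64 | $7.60 | $448.60 | $192.64
6 | $192.64 | $2.31 | $194.95 | $0.00

$194.95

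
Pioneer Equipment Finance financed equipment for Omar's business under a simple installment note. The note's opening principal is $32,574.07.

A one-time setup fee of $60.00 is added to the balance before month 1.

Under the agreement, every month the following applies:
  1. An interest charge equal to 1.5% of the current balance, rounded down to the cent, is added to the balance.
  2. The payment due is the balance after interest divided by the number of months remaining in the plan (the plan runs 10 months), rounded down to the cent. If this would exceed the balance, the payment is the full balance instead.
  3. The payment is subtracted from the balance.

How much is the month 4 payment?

$3,463.66

Month 1: $32,634.07 +$489.51 interest = $33,123.58; pay $3,312.35 → $29,811.23
Month 2: $29,811.23 +$447.16 interest = $30,258.39; pay $3,362.04 → $26,896.35
Month 3: $26,896.35 +$403.44 interest = $27,299.79; pay $3,412.47 → $23,887.32
Month 4: $23,887.32 +$358.30 interest = $24,245.62; pay $3,463.66 → $20,781.96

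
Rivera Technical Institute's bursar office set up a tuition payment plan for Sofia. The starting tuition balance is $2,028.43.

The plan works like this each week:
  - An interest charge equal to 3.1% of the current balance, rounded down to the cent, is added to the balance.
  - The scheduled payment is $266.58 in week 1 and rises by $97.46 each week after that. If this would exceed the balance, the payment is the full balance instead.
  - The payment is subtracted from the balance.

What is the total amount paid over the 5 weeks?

$2,246.99

Week 1: opening $2,028.43; interest $62.88 → $2,091.31; payment $266.58; balance $1,824.73
Week 2: opening $1,824.73; interest $56.56 → $1,881.29; payment $364.04; balance $1,517.25
Week 3: opening $1,517.25; interest $47.03 → $1,564.28; payment $461.50; balance $1,102.78
Week 4: opening $1,102.78; interest $34.18 → $1,136.96; payment $558.96; balance $578.00
Week 5: opening $578.00; interest $17.91 → $595.91; payment $595.91; balance $0.00
Total paid: $2,246.99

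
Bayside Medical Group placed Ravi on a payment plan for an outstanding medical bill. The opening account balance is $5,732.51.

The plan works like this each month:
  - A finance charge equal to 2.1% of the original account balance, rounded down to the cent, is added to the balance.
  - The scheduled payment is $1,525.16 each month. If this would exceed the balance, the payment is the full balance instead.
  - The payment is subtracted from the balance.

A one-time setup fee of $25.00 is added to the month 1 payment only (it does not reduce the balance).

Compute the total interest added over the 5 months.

$601.90

Month 1: opening $5,732.51; interest $120.38 → $5,852.89; payment $1,525.16 (+ $25.00 fee); balance $4,327.73
Month 2: opening $4,327.73; interest $120.38 → $4,448.11; payment $1,525.16; balance $2,922.95
Month 3: opening $2,922.95; interest $120.38 → $3,043.33; payment $1,525.16; balance $1,518.17
Month 4: opening $1,518.17; interest $120.38 → $1,638.55; payment $1,525.16; balance $113.39
Month 5: opening $113.39; interest $120.38 → $233.77; payment $233.77; balance $0.00
Total interest: $120.38 + $120.38 + $120.38 + $120.38 + $120.38 = $601.90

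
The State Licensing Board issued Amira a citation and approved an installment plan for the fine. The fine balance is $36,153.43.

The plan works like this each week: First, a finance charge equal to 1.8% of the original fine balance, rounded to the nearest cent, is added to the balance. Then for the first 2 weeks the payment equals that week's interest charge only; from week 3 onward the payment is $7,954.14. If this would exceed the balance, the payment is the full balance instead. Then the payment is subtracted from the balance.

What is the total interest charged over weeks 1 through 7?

$4,555.32

Week 1: opening $36,153.43; interest $650.76 → $36,804.19; payment $650.76; balance $36,153.43
Week 2: opening $36,153.43; interest $650.76 → $36,804.19; payment $650.76; balance $36,153.43
Week 3: opening $36,153.43; interest $650.76 → $36,804.19; payment $7,954.14; balance $28,850.05
Week 4: opening $28,850.05; interest $650.76 → $29,500.81; payment $7,954.14; balance $21,546.67
Week 5: opening $21,546.67; interest $650.76 → $22,197.43; payment $7,954.14; balance $14,243.29
Week 6: opening $14,243.29; interest $650.76 → $14,894.05; payment $7,954.14; balance $6,939.91
Week 7: opening $6,939.91; interest $650.76 → $7,590.67; payment $7,590.67; balance $0.00
Total interest: $650.76 + $650.76 + $650.76 + $650.76 + $650.76 + $650.76 + $650.76 = $4,555.32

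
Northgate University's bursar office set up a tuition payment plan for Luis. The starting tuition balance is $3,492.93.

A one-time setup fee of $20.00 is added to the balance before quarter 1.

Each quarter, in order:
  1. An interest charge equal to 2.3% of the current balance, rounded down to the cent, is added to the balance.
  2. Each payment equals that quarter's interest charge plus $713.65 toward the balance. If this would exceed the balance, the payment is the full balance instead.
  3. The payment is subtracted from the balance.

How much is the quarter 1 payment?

$794.44

# | Opening | Interest | Payment | End bal
1 | $3,512.93 | $80.79 | $794.44 | $2,799.28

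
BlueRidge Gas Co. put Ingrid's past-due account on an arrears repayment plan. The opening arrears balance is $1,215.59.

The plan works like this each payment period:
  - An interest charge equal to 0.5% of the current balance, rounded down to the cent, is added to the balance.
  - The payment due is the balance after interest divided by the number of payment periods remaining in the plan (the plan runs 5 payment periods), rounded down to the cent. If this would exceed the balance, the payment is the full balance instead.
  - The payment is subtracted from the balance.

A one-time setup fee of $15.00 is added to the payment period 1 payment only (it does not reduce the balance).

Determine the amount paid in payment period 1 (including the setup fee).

Payment period 1: $1,215.59 +$6.07 interest = $1,221.66; pay $244.33 (+ $15.00 fee) → $977.33

$259.33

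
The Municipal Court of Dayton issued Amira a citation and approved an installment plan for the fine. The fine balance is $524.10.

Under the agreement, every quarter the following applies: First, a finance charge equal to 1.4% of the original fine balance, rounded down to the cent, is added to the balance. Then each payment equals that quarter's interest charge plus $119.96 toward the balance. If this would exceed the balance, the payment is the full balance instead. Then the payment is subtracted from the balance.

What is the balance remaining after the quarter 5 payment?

$0.00

# | Opening | Interest | Payment | End bal
1 | $524.10 | $7.33 | $127.29 | $404.14
2 | $404.14 | $7.33 | $127.29 | $284.18
3 | $284.18 | $7.33 | $127.29 | $164.22
4 | $164.22 | $7.33 | $127.29 | $44.26
5 | $44.26 | $7.33 | $51.59 | $0.00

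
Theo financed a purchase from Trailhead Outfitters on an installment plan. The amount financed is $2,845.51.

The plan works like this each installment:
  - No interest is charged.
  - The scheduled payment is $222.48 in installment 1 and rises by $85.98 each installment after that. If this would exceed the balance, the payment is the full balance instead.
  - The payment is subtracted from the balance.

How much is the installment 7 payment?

# | Opening | Payment | End bal
1 | $2,845.51 | $222.48 | $2,623.03
2 | $2,623.03 | $308.46 | $2,314.57
3 | $2,314.57 | $394.44 | $1,920.13
4 | $1,920.13 | $480.42 | $1,439.71
5 | $1,439.71 | $566.40 | $873.31
6 | $873.31 | $652.38 | $220.93
7 | $220.93 | $220.93 | $0.00

$220.93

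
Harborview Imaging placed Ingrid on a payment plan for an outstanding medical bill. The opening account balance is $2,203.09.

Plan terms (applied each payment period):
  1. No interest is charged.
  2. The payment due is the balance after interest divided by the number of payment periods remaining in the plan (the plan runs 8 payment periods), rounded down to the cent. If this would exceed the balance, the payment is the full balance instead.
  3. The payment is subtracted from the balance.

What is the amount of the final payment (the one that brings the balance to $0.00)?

Payment period 1: $2,203.09 − $275.38 → $1,927.71
Payment period 2: $1,927.71 − $275.38 → $1,652.33
Payment period 3: $1,652.33 − $275.38 → $1,376.95
Payment period 4: $1,376.95 − $275.39 → $1,101.56
Payment period 5: $1,101.56 − $275.39 → $826.17
Payment period 6: $826.17 − $275.39 → $550.78
Payment period 7: $550.78 − $275.39 → $275.39
Payment period 8: $275.39 − $275.39 → $0.00

$275.39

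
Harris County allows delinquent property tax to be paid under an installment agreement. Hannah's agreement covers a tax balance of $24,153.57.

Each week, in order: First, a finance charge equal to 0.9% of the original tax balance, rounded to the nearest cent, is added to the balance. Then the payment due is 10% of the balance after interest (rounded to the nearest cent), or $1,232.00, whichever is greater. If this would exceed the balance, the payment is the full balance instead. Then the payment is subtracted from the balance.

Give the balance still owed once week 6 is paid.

Week 1: opening $24,153.57; interest $217.38 → $24,370.95; payment $2,437.10; balance $21,933.85
Week 2: opening $21,933.85; interest $217.38 → $22,151.23; payment $2,215.12; balance $19,936.11
Week 3: opening $19,936.11; interest $217.38 → $20,153.49; payment $2,015.35; balance $18,138.14
Week 4: opening $18,138.14; interest $217.38 → $18,355.52; payment $1,835.55; balance $16,519.97
Week 5: opening $16,519.97; interest $217.38 → $16,737.35; payment $1,673.74; balance $15,063.61
Week 6: opening $15,063.61; interest $217.38 → $15,280.99; payment $1,528.10; balance $13,752.89

$13,752.89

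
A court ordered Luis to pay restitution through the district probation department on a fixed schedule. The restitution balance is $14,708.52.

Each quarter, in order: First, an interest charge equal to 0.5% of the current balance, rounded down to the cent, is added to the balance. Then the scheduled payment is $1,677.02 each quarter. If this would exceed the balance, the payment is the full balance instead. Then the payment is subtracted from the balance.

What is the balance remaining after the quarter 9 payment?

Quarter 1: opening $14,708.52; interest $73.54 → $14,782.06; payment $1,677.02; balance $13,105.04
Quarter 2: opening $13,105.04; interest $65.52 → $13,170.56; payment $1,677.02; balance $11,493.54
Quarter 3: opening $11,493.54; interest $57.46 → $11,551.00; payment $1,677.02; balance $9,873.98
Quarter 4: opening $9,873.98; interest $49.36 → $9,923.34; payment $1,677.02; balance $8,246.32
Quarter 5: opening $8,246.32; interest $41.23 → $8,287.55; payment $1,677.02; balance $6,610.53
Quarter 6: opening $6,610.53; interest $33.05 → $6,643.58; payment $1,677.02; balance $4,966.56
Quarter 7: opening $4,966.56; interest $24.83 → $4,991.39; payment $1,677.02; balance $3,314.37
Quarter 8: opening $3,314.37; interest $16.57 → $3,330.94; payment $1,677.02; balance $1,653.92
Quarter 9: opening $1,653.92; interest $8.26 → $1,662.18; payment $1,662.18; balance $0.00

$0.00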